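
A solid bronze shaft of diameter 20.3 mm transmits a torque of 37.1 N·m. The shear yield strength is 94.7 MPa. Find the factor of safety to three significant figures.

n = 4.19

τ = 16T/(πd³) = 16×37100/(π×20.3³) = 22.59 MPa.
n = τ_limit/τ = 94.7/22.59 = 4.193.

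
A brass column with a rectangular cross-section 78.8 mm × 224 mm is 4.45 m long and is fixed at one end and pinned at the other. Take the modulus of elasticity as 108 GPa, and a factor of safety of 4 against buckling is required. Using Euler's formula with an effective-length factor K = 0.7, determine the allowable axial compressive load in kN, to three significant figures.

P_allow = 251 kN

Buckling occurs about the weak axis: I_min = h·b³/12 = 224×78.8³/12 = 9.134×10^6 mm⁴ (b = 78.8 mm is the smaller dimension).
Effective length L_e = KL = 0.7×4.45 m = 3115 mm.
Euler critical load P_cr = π²EI/L_e² = π²×108000×9.134×10^6/3115² = 1.003×10^6 N.
P_allow = P_cr/n = 1.003×10^6/4 = 250800 N.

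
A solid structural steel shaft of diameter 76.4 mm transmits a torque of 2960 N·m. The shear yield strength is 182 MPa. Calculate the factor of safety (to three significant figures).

τ = 16T/(πd³) = 16×2960000/(π×76.4³) = 33.81 MPa.
n = τ_limit/τ = 182/33.81 = 5.384.

n = 5.38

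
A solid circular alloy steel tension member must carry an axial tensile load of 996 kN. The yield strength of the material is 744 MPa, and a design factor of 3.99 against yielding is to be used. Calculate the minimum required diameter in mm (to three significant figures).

Allowable stress σ_allow = 744/3.99 = 186.5 MPa.
Required area A = F/σ_allow = 996000/186.5 = 5341 mm².
A = πd²/4 → d = √(4A/π) = 82.47 mm.

d = 82.5 mm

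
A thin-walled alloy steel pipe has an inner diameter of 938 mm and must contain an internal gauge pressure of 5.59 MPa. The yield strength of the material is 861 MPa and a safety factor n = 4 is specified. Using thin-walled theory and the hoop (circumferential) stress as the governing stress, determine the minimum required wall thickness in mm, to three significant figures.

t = 12.2 mm

σ_allow = 861/4 = 215.2 MPa.
Hoop stress σ_h = pD/(2t), so t = pD/(2σ_allow) = 5.59×938/(2×215.2) = 12.18 mm.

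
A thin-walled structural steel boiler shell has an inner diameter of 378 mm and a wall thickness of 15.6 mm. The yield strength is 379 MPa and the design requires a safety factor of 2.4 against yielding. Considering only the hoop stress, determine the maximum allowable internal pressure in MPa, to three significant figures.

p_allow = 13.0 MPa

σ_allow = 379/2.4 = 157.9 MPa.
σ_h = pD/(2t) → p_allow = 2σ_allow t/D = 2×157.9×15.6/378 = 13.03 MPa.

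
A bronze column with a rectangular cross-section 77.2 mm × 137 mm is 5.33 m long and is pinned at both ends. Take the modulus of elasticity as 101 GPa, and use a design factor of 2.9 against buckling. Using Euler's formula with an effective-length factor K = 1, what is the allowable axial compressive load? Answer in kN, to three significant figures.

P_allow = 63.6 kN

Buckling occurs about the weak axis: I_min = h·b³/12 = 137×77.2³/12 = 5.253×10^6 mm⁴ (b = 77.2 mm is the smaller dimension).
Effective length L_e = KL = 1×5.33 m = 5330 mm.
Euler critical load P_cr = π²EI/L_e² = π²×101000×5.253×10^6/5330² = 184300 N.
P_allow = P_cr/n = 184300/2.9 = 63560 N.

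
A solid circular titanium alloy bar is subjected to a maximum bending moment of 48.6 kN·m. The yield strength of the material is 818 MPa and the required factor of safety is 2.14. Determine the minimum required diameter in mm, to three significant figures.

σ_allow = 818/2.14 = 382.2 MPa.
For a solid circular section σ = 32M/(πd³), so d³ = 32M/(π σ_allow) = 32×4.8600×10^7/(π×382.2) = 1.295×10^6 mm³.
d = 109.0 mm.

d = 109 mm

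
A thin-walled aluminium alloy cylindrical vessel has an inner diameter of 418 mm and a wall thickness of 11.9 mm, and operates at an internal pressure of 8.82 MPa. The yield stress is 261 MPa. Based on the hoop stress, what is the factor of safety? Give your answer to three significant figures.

σ_h = pD/(2t) = 8.82×418/(2×11.9) = 154.9 MPa.
n = 261/154.9 = 1.685.

n = 1.68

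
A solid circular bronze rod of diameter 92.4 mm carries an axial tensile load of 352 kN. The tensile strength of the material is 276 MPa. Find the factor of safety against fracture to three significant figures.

A = πd²/4 = 6706 mm².
σ = F/A = 352000/6706 = 52.49 MPa.
n = 276/52.49 = 5.258.

n = 5.26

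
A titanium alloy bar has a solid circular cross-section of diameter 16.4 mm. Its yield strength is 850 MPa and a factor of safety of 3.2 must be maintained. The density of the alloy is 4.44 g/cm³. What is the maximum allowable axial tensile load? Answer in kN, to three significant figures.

F_allow = 56.1 kN

σ_allow = 850/3.2 = 265.6 MPa.
A = πd²/4 = π×16.4²/4 = 211.2 mm².
F_allow = σ_allow × A = 265.6×211.2 = 56110 N.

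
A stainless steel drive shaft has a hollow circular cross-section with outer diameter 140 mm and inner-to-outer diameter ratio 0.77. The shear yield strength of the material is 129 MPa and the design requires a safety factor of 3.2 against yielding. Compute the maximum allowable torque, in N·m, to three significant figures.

τ_allow = 129/3.2 = 40.31 MPa.
For a hollow shaft T_allow = τ_allow·πd_o³(1−k⁴)/16 with 1−k⁴ = 0.6485, so πd_o³(1−k⁴)/16 = 349400 mm³.
T_allow = 40.31×349400 = 1.408×10^7 N·mm = 14080 N·m.

T_allow = 14100 N·m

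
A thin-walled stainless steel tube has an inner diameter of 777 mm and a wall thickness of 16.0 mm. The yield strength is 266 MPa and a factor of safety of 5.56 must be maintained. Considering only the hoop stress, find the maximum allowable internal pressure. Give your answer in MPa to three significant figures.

σ_allow = 266/5.56 = 47.84 MPa.
σ_h = pD/(2t) → p_allow = 2σ_allow t/D = 2×47.84×16.0/777 = 1.970 MPa.

p_allow = 1.97 MPa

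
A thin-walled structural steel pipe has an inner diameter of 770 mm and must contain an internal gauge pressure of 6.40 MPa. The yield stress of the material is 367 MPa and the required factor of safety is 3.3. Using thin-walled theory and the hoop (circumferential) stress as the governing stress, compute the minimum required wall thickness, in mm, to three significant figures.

t = 22.2 mm

σ_allow = 367/3.3 = 111.2 MPa.
Hoop stress σ_h = pD/(2t), so t = pD/(2σ_allow) = 6.40×770/(2×111.2) = 22.16 mm.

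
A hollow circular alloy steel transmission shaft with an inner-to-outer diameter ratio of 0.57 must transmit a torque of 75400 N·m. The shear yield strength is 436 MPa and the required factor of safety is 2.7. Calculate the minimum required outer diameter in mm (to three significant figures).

d_o = 139 mm

τ_allow = 436/2.7 = 161.5 MPa.
For a hollow shaft τ = 16T/[πd_o³(1−k⁴)] with k = 0.57, so 1−k⁴ = 0.8944.
d_o³ = 16T/[π τ_allow (1−k⁴)] = 16×7.5400×10^7/(π×161.5×0.8944) = 2.659×10^6 mm³.
d_o = 138.5 mm.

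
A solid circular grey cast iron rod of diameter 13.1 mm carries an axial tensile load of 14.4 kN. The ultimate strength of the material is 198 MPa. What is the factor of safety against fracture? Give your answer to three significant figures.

n = 1.85

A = πd²/4 = 134.8 mm².
σ = F/A = 14400/134.8 = 106.8 MPa.
n = 198/106.8 = 1.853.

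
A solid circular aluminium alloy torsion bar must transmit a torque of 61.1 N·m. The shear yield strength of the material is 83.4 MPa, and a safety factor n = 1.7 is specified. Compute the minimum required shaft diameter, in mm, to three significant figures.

Allowable shear stress τ_allow = 83.4/1.7 = 49.06 MPa.
For a solid shaft τ = 16T/(πd³), so d³ = 16T/(π τ_allow) = 16×61100/(π×49.06) = 6343 mm³.
d = (6343)^(1/3) = 18.51 mm.

d = 18.5 mm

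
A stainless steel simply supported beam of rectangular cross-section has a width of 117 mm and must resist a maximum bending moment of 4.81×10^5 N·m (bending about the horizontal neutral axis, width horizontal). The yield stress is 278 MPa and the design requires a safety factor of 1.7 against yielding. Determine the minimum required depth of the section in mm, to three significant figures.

h = 388 mm

σ_allow = 278/1.7 = 163.5 MPa.
For a rectangular section σ = 6M/(bh²), so h² = 6M/(b σ_allow) = 6×4.8100×10^8/(117×163.5) = 150800 mm².
h = 388.4 mm.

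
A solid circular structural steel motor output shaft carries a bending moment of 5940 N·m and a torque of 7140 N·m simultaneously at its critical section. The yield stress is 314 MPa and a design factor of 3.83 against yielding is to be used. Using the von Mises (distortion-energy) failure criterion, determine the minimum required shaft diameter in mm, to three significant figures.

d = 102 mm

σ_allow = σ_y/n = 314/3.83 = 81.98 MPa.
For a solid shaft σ_b = 32M/(πd³) and τ = 16T/(πd³), so the von Mises stress is σ' = (16/πd³)·√(4M²+3T²).
√(4M²+3T²) = √(4×(5.940×10^6)² + 3×(7.140×10^6)²) = 1.715×10^7 N·mm.
d³ = 16×1.715×10^7/(π×81.98) = 1.065×10^6 mm³.
d = 102.1 mm.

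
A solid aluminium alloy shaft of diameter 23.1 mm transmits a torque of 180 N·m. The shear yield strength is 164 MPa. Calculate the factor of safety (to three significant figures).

τ = 16T/(πd³) = 16×180000/(π×23.1³) = 74.37 MPa.
n = τ_limit/τ = 164/74.37 = 2.205.

n = 2.21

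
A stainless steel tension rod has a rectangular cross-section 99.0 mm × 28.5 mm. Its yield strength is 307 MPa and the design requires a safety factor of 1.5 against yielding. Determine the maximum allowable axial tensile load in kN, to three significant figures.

F_allow = 577 kN

σ_allow = 307/1.5 = 204.7 MPa.
A = 99.0×28.5 = 2822 mm².
F_allow = σ_allow × A = 204.7×2822 = 577500 N.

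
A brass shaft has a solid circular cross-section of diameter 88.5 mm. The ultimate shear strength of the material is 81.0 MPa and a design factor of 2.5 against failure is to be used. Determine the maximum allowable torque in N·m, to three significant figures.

T_allow = 4410 N·m

τ_allow = 81.0/2.5 = 32.40 MPa.
For a solid shaft T_allow = τ_allow·πd³/16; πd³/16 = π×88.5³/16 = 136100 mm³.
T_allow = 32.40×136100 = 4.410×10^6 N·mm = 4410 N·m.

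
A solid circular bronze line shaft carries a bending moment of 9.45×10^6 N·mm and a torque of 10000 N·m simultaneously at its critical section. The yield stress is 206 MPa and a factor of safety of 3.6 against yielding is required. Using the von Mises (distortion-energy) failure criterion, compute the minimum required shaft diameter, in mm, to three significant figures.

σ_allow = σ_y/n = 206/3.6 = 57.22 MPa.
For a solid shaft σ_b = 32M/(πd³) and τ = 16T/(πd³), so the von Mises stress is σ' = (16/πd³)·√(4M²+3T²).
√(4M²+3T²) = √(4×(9.450×10^6)² + 3×(1.000×10^7)²) = 2.564×10^7 N·mm.
d³ = 16×2.564×10^7/(π×57.22) = 2.282×10^6 mm³.
d = 131.6 mm.

d = 132 mm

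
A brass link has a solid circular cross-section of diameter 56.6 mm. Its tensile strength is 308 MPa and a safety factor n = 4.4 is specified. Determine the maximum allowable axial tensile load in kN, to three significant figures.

F_allow = 176 kN

σ_allow = 308/4.4 = 70.00 MPa.
A = πd²/4 = π×56.6²/4 = 2516 mm².
F_allow = σ_allow × A = 70.00×2516 = 176100 N.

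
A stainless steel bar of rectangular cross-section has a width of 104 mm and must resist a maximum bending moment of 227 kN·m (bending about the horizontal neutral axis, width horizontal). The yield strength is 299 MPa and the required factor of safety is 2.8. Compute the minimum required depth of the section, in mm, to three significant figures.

σ_allow = 299/2.8 = 106.8 MPa.
For a rectangular section σ = 6M/(bh²), so h² = 6M/(b σ_allow) = 6×2.2700×10^8/(104×106.8) = 122600 mm².
h = 350.2 mm.

h = 350 mm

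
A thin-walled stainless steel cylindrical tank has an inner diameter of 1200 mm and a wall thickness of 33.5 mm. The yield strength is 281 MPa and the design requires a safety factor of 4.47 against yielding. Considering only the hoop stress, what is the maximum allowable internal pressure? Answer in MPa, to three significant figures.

p_allow = 3.51 MPa

σ_allow = 281/4.47 = 62.86 MPa.
σ_h = pD/(2t) → p_allow = 2σ_allow t/D = 2×62.86×33.5/1200 = 3.510 MPa.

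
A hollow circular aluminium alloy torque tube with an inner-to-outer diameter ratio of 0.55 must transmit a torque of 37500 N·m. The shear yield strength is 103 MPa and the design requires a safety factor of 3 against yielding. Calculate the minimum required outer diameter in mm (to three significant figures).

d_o = 183 mm

τ_allow = 103/3 = 34.33 MPa.
For a hollow shaft τ = 16T/[πd_o³(1−k⁴)] with k = 0.55, so 1−k⁴ = 0.9085.
d_o³ = 16T/[π τ_allow (1−k⁴)] = 16×3.7500×10^7/(π×34.33×0.9085) = 6.123×10^6 mm³.
d_o = 182.9 mm.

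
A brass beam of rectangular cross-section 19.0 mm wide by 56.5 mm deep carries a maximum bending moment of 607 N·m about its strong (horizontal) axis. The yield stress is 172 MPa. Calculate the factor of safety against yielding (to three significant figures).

n = 2.86

Section modulus S = bh²/6 = 19.0×56.5²/6 = 10110 mm³.
σ = M/S = 607000/10110 = 60.05 MPa.
n = 172/60.05 = 2.864.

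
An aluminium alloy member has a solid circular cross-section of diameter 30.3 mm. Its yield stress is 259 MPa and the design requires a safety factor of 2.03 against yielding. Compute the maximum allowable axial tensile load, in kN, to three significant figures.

σ_allow = 259/2.03 = 127.6 MPa.
A = πd²/4 = π×30.3²/4 = 721.1 mm².
F_allow = σ_allow × A = 127.6×721.1 = 92000 N.

F_allow = 92.0 kN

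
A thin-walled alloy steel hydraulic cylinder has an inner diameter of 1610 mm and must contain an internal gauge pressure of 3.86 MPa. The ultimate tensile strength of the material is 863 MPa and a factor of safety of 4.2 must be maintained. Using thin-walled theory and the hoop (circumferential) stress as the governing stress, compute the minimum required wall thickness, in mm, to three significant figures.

σ_allow = 863/4.2 = 205.5 MPa.
Hoop stress σ_h = pD/(2t), so t = pD/(2σ_allow) = 3.86×1610/(2×205.5) = 15.12 mm.

t = 15.1 mm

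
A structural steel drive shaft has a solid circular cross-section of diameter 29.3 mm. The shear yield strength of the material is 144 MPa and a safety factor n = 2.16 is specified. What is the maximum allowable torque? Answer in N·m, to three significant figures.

τ_allow = 144/2.16 = 66.67 MPa.
For a solid shaft T_allow = τ_allow·πd³/16; πd³/16 = π×29.3³/16 = 4939 mm³.
T_allow = 66.67×4939 = 329300 N·mm = 329.3 N·m.

T_allow = 329 N·m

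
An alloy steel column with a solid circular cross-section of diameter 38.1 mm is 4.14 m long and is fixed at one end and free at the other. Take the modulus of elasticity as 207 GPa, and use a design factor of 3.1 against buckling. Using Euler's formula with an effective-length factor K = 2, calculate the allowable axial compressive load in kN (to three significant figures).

P_allow = 0.994 kN

I = πd⁴/64 = π×38.1⁴/64 = 103400 mm⁴.
Effective length L_e = KL = 2×4.14 m = 8280 mm.
Euler critical load P_cr = π²EI/L_e² = π²×207000×103400/8280² = 3082 N.
P_allow = P_cr/n = 3082/3.1 = 994.3 N.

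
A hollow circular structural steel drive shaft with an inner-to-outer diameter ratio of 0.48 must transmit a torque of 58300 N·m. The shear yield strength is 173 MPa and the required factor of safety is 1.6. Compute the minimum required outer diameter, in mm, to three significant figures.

d_o = 143 mm

τ_allow = 173/1.6 = 108.1 MPa.
For a hollow shaft τ = 16T/[πd_o³(1−k⁴)] with k = 0.48, so 1−k⁴ = 0.9469.
d_o³ = 16T/[π τ_allow (1−k⁴)] = 16×5.8300×10^7/(π×108.1×0.9469) = 2.900×10^6 mm³.
d_o = 142.6 mm.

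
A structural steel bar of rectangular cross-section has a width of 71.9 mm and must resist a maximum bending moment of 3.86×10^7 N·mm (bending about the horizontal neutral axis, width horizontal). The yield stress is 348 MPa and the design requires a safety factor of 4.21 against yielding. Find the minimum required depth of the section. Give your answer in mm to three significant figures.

h = 197 mm

σ_allow = 348/4.21 = 82.66 MPa.
For a rectangular section σ = 6M/(bh²), so h² = 6M/(b σ_allow) = 6×3.8600×10^7/(71.9×82.66) = 38970 mm².
h = 197.4 mm.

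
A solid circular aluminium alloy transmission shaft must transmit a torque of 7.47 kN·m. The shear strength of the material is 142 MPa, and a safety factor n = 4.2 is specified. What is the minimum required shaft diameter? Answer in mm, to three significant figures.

d = 104 mm

Allowable shear stress τ_allow = 142/4.2 = 33.81 MPa.
For a solid shaft τ = 16T/(πd³), so d³ = 16T/(π τ_allow) = 16×7470000/(π×33.81) = 1.125×10^6 mm³.
d = (1.125×10^6)^(1/3) = 104.0 mm.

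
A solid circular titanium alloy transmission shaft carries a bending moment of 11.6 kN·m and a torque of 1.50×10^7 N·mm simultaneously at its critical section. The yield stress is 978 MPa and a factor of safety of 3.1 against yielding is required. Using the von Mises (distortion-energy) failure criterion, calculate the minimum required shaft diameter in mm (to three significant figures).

σ_allow = σ_y/n = 978/3.1 = 315.5 MPa.
For a solid shaft σ_b = 32M/(πd³) and τ = 16T/(πd³), so the von Mises stress is σ' = (16/πd³)·√(4M²+3T²).
√(4M²+3T²) = √(4×(1.160×10^7)² + 3×(1.500×10^7)²) = 3.483×10^7 N·mm.
d³ = 16×3.483×10^7/(π×315.5) = 562300 mm³.
d = 82.54 mm.

d = 82.5 mm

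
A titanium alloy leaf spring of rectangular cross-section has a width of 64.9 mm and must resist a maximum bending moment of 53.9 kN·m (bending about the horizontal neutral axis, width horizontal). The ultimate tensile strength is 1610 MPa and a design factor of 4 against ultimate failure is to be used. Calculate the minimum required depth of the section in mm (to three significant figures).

σ_allow = 1610/4 = 402.5 MPa.
For a rectangular section σ = 6M/(bh²), so h² = 6M/(b σ_allow) = 6×5.3900×10^7/(64.9×402.5) = 12380 mm².
h = 111.3 mm.

h = 111 mm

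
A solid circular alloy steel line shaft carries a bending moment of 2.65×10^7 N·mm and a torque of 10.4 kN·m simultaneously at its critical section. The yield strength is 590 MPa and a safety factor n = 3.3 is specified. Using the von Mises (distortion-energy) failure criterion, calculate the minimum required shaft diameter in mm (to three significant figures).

σ_allow = σ_y/n = 590/3.3 = 178.8 MPa.
For a solid shaft σ_b = 32M/(πd³) and τ = 16T/(πd³), so the von Mises stress is σ' = (16/πd³)·√(4M²+3T²).
√(4M²+3T²) = √(4×(2.650×10^7)² + 3×(1.040×10^7)²) = 5.598×10^7 N·mm.
d³ = 16×5.598×10^7/(π×178.8) = 1.595×10^6 mm³.
d = 116.8 mm.

d = 117 mm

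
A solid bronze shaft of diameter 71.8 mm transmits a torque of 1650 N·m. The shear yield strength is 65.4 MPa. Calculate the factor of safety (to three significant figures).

n = 2.88

τ = 16T/(πd³) = 16×1650000/(π×71.8³) = 22.70 MPa.
n = τ_limit/τ = 65.4/22.70 = 2.881.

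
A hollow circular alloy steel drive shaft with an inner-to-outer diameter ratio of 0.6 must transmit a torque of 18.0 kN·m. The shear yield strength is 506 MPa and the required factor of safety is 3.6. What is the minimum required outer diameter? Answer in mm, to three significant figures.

τ_allow = 506/3.6 = 140.6 MPa.
For a hollow shaft τ = 16T/[πd_o³(1−k⁴)] with k = 0.6, so 1−k⁴ = 0.8704.
d_o³ = 16T/[π τ_allow (1−k⁴)] = 16×1.8000×10^7/(π×140.6×0.8704) = 749300 mm³.
d_o = 90.83 mm.

d_o = 90.8 mm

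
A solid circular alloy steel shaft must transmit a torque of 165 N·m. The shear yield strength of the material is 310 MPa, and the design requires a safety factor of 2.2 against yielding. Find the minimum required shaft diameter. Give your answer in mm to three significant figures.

d = 18.1 mm

Allowable shear stress τ_allow = 310/2.2 = 140.9 MPa.
For a solid shaft τ = 16T/(πd³), so d³ = 16T/(π τ_allow) = 16×165000/(π×140.9) = 5964 mm³.
d = (5964)^(1/3) = 18.13 mm.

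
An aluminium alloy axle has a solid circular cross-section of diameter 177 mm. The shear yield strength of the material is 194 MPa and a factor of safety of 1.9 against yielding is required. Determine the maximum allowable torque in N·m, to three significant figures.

τ_allow = 194/1.9 = 102.1 MPa.
For a solid shaft T_allow = τ_allow·πd³/16; πd³/16 = π×177³/16 = 1.089×10^6 mm³.
T_allow = 102.1×1.089×10^6 = 1.112×10^8 N·mm = 111200 N·m.

T_allow = 1.11×10^5 N·m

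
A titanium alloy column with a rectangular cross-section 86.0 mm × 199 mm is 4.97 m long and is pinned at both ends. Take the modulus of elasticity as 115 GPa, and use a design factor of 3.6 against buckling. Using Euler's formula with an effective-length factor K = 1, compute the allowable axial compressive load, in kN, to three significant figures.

Buckling occurs about the weak axis: I_min = h·b³/12 = 199×86.0³/12 = 1.055×10^7 mm⁴ (b = 86.0 mm is the smaller dimension).
Effective length L_e = KL = 1×4.97 m = 4970 mm.
Euler critical load P_cr = π²EI/L_e² = π²×115000×1.055×10^7/4970² = 484700 N.
P_allow = P_cr/n = 484700/3.6 = 134600 N.

P_allow = 135 kN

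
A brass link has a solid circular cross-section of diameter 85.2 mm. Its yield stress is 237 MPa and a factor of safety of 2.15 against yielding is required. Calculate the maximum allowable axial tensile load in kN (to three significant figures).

F_allow = 628 kN

σ_allow = 237/2.15 = 110.2 MPa.
A = πd²/4 = π×85.2²/4 = 5701 mm².
F_allow = σ_allow × A = 110.2×5701 = 628500 N.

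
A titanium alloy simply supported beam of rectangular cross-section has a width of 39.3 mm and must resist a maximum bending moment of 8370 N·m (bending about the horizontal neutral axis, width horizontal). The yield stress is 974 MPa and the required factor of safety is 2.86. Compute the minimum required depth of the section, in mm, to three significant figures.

h = 61.3 mm

σ_allow = 974/2.86 = 340.6 MPa.
For a rectangular section σ = 6M/(bh²), so h² = 6M/(b σ_allow) = 6×8370000/(39.3×340.6) = 3752 mm².
h = 61.26 mm.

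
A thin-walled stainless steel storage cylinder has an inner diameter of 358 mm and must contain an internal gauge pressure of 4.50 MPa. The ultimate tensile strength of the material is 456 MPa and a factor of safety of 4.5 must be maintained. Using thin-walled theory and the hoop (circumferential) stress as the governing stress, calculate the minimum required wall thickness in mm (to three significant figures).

σ_allow = 456/4.5 = 101.3 MPa.
Hoop stress σ_h = pD/(2t), so t = pD/(2σ_allow) = 4.50×358/(2×101.3) = 7.949 mm.

t = 7.95 mm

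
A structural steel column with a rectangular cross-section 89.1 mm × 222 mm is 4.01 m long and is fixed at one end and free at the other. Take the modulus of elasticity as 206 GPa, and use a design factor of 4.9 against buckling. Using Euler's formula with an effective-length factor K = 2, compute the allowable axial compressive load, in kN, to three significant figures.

P_allow = 84.4 kN

Buckling occurs about the weak axis: I_min = h·b³/12 = 222×89.1³/12 = 1.309×10^7 mm⁴ (b = 89.1 mm is the smaller dimension).
Effective length L_e = KL = 2×4.01 m = 8020 mm.
Euler critical load P_cr = π²EI/L_e² = π²×206000×1.309×10^7/8020² = 413600 N.
P_allow = P_cr/n = 413600/4.9 = 84420 N.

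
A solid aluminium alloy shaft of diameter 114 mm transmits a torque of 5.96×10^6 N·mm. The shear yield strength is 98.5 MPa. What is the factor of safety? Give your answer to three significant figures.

n = 4.81

τ = 16T/(πd³) = 16×5960000/(π×114³) = 20.49 MPa.
n = τ_limit/τ = 98.5/20.49 = 4.808.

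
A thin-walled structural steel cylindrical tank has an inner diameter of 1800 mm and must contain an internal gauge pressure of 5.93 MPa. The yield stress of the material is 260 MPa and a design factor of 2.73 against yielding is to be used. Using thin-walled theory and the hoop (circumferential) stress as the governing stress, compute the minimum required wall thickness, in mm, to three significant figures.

σ_allow = 260/2.73 = 95.24 MPa.
Hoop stress σ_h = pD/(2t), so t = pD/(2σ_allow) = 5.93×1800/(2×95.24) = 56.04 mm.

t = 56.0 mm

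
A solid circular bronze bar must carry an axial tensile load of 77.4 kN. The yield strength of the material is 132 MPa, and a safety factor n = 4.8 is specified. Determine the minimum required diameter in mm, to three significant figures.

Allowable stress σ_allow = 132/4.8 = 27.50 MPa.
Required area A = F/σ_allow = 77400/27.50 = 2815 mm².
A = πd²/4 → d = √(4A/π) = 59.86 mm.

d = 59.9 mm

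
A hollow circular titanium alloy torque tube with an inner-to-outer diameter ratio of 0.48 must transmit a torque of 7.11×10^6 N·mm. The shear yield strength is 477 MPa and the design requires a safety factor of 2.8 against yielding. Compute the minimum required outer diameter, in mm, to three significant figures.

d_o = 60.8 mm

τ_allow = 477/2.8 = 170.4 MPa.
For a hollow shaft τ = 16T/[πd_o³(1−k⁴)] with k = 0.48, so 1−k⁴ = 0.9469.
d_o³ = 16T/[π τ_allow (1−k⁴)] = 16×7110000/(π×170.4×0.9469) = 224500 mm³.
d_o = 60.77 mm.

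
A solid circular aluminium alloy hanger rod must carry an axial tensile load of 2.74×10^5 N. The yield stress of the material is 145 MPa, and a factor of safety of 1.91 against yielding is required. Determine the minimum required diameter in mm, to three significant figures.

d = 67.8 mm

Allowable stress σ_allow = 145/1.91 = 75.92 MPa.
Required area A = F/σ_allow = 274000/75.92 = 3609 mm².
A = πd²/4 → d = √(4A/π) = 67.79 mm.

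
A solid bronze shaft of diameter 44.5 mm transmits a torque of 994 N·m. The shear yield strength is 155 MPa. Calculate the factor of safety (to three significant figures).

n = 2.70

τ = 16T/(πd³) = 16×994000/(π×44.5³) = 57.45 MPa.
n = τ_limit/τ = 155/57.45 = 2.698.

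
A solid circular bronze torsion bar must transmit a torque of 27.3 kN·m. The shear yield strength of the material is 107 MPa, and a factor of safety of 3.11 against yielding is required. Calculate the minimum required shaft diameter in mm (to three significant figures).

d = 159 mm

Allowable shear stress τ_allow = 107/3.11 = 34.41 MPa.
For a solid shaft τ = 16T/(πd³), so d³ = 16T/(π τ_allow) = 16×2.7300×10^7/(π×34.41) = 4.041×10^6 mm³.
d = (4.041×10^6)^(1/3) = 159.3 mm.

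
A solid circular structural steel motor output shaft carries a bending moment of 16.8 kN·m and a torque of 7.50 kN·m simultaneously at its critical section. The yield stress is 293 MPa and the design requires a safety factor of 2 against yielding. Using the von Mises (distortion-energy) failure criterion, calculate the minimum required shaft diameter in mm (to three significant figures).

σ_allow = σ_y/n = 293/2 = 146.5 MPa.
For a solid shaft σ_b = 32M/(πd³) and τ = 16T/(πd³), so the von Mises stress is σ' = (16/πd³)·√(4M²+3T²).
√(4M²+3T²) = √(4×(1.680×10^7)² + 3×(7.500×10^6)²) = 3.602×10^7 N·mm.
d³ = 16×3.602×10^7/(π×146.5) = 1.252×10^6 mm³.
d = 107.8 mm.

d = 108 mm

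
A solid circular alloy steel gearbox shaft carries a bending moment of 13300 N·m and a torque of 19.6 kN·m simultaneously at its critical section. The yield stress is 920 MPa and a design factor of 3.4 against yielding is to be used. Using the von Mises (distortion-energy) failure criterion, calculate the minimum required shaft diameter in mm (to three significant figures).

σ_allow = σ_y/n = 920/3.4 = 270.6 MPa.
For a solid shaft σ_b = 32M/(πd³) and τ = 16T/(πd³), so the von Mises stress is σ' = (16/πd³)·√(4M²+3T²).
√(4M²+3T²) = √(4×(1.330×10^7)² + 3×(1.960×10^7)²) = 4.313×10^7 N·mm.
d³ = 16×4.313×10^7/(π×270.6) = 811800 mm³.
d = 93.28 mm.

d = 93.3 mm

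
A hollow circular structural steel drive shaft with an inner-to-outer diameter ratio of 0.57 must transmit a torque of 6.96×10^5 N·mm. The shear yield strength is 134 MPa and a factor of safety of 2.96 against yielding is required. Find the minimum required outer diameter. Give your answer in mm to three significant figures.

τ_allow = 134/2.96 = 45.27 MPa.
For a hollow shaft τ = 16T/[πd_o³(1−k⁴)] with k = 0.57, so 1−k⁴ = 0.8944.
d_o³ = 16T/[π τ_allow (1−k⁴)] = 16×696000/(π×45.27×0.8944) = 87540 mm³.
d_o = 44.40 mm.

d_o = 44.4 mm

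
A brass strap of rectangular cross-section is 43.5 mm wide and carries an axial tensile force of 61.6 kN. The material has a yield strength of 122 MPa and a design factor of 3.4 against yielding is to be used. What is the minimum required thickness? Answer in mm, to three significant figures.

σ_allow = 122/3.4 = 35.88 MPa.
Required area A = F/σ_allow = 61600/35.88 = 1717 mm².
t = A/w = 1717/43.5 = 39.46 mm.

t = 39.5 mm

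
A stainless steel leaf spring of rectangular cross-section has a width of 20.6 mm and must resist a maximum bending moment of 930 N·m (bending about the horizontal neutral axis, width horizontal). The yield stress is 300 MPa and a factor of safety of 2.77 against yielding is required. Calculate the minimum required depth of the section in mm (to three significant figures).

σ_allow = 300/2.77 = 108.3 MPa.
For a rectangular section σ = 6M/(bh²), so h² = 6M/(b σ_allow) = 6×930000/(20.6×108.3) = 2501 mm².
h = 50.01 mm.

h = 50.0 mm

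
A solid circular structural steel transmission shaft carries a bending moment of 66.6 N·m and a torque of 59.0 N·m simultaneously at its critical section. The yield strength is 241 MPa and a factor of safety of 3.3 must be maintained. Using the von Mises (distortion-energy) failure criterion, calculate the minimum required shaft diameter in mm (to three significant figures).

d = 22.7 mm

σ_allow = σ_y/n = 241/3.3 = 73.03 MPa.
For a solid shaft σ_b = 32M/(πd³) and τ = 16T/(πd³), so the von Mises stress is σ' = (16/πd³)·√(4M²+3T²).
√(4M²+3T²) = √(4×(66600)² + 3×(59000)²) = 167900 N·mm.
d³ = 16×167900/(π×73.03) = 11710 mm³.
d = 22.71 mm.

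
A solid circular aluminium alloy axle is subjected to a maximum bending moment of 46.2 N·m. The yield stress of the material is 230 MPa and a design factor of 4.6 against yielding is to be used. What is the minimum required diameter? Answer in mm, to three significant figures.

d = 21.1 mm

σ_allow = 230/4.6 = 50.00 MPa.
For a solid circular section σ = 32M/(πd³), so d³ = 32M/(π σ_allow) = 32×46200/(π×50.00) = 9412 mm³.
d = 21.11 mm.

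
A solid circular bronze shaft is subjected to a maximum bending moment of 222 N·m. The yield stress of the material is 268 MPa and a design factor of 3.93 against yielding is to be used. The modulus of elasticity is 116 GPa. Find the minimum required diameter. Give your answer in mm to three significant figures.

d = 32.1 mm

σ_allow = 268/3.93 = 68.19 MPa.
For a solid circular section σ = 32M/(πd³), so d³ = 32M/(π σ_allow) = 32×222000/(π×68.19) = 33160 mm³.
d = 32.13 mm.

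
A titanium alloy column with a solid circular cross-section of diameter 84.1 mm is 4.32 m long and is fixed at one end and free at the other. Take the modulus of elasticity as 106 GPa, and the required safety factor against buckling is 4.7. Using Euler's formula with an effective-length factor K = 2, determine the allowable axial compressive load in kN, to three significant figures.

I = πd⁴/64 = π×84.1⁴/64 = 2.456×10^6 mm⁴.
Effective length L_e = KL = 2×4.32 m = 8640 mm.
Euler critical load P_cr = π²EI/L_e² = π²×106000×2.456×10^6/8640² = 34410 N.
P_allow = P_cr/n = 34410/4.7 = 7322 N.

P_allow = 7.32 kN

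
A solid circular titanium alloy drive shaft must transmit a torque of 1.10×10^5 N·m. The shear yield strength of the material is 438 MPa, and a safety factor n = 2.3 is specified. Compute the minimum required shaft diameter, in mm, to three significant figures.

d = 143 mm

Allowable shear stress τ_allow = 438/2.3 = 190.4 MPa.
For a solid shaft τ = 16T/(πd³), so d³ = 16T/(π τ_allow) = 16×1.1000×10^8/(π×190.4) = 2.942×10^6 mm³.
d = (2.942×10^6)^(1/3) = 143.3 mm.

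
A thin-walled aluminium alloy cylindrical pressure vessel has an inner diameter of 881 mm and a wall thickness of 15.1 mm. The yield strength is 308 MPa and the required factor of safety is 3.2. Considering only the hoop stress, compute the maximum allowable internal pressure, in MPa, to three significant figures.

σ_allow = 308/3.2 = 96.25 MPa.
σ_h = pD/(2t) → p_allow = 2σ_allow t/D = 2×96.25×15.1/881 = 3.299 MPa.

p_allow = 3.30 MPa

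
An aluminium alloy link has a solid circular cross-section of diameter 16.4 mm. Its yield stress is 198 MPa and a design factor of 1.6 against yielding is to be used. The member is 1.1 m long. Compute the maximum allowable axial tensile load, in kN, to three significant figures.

F_allow = 26.1 kN

σ_allow = 198/1.6 = 123.8 MPa.
A = πd²/4 = π×16.4²/4 = 211.2 mm².
F_allow = σ_allow × A = 123.8×211.2 = 26140 N.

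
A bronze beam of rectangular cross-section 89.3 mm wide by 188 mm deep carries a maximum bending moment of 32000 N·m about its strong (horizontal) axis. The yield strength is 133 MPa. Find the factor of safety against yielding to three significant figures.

n = 2.19

Section modulus S = bh²/6 = 89.3×188²/6 = 526000 mm³.
σ = M/S = 3.2000×10^7/526000 = 60.83 MPa.
n = 133/60.83 = 2.186.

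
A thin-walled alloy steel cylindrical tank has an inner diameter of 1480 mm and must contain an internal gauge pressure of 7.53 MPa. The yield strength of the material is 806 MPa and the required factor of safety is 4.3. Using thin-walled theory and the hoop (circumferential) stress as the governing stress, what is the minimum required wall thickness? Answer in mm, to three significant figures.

σ_allow = 806/4.3 = 187.4 MPa.
Hoop stress σ_h = pD/(2t), so t = pD/(2σ_allow) = 7.53×1480/(2×187.4) = 29.73 mm.

t = 29.7 mm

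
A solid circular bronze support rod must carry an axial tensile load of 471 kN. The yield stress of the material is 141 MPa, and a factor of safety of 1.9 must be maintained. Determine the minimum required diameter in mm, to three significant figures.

d = 89.9 mm

Allowable stress σ_allow = 141/1.9 = 74.21 MPa.
Required area A = F/σ_allow = 471000/74.21 = 6347 mm².
A = πd²/4 → d = √(4A/π) = 89.89 mm.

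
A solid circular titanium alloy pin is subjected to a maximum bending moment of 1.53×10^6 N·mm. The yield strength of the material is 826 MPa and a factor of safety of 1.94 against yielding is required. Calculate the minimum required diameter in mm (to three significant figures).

d = 33.2 mm

σ_allow = 826/1.94 = 425.8 MPa.
For a solid circular section σ = 32M/(πd³), so d³ = 32M/(π σ_allow) = 32×1530000/(π×425.8) = 36600 mm³.
d = 33.20 mm.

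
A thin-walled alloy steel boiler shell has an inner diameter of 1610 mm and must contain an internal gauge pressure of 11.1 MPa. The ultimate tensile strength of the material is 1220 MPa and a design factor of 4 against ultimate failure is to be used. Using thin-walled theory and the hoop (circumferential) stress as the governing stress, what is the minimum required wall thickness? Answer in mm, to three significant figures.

t = 29.3 mm

σ_allow = 1220/4 = 305.0 MPa.
Hoop stress σ_h = pD/(2t), so t = pD/(2σ_allow) = 11.1×1610/(2×305.0) = 29.30 mm.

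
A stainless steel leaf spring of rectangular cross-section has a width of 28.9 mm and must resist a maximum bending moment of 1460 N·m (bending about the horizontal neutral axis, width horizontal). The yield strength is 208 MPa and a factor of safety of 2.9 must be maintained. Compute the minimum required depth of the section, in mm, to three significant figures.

h = 65.0 mm

σ_allow = 208/2.9 = 71.72 MPa.
For a rectangular section σ = 6M/(bh²), so h² = 6M/(b σ_allow) = 6×1460000/(28.9×71.72) = 4226 mm².
h = 65.01 mm.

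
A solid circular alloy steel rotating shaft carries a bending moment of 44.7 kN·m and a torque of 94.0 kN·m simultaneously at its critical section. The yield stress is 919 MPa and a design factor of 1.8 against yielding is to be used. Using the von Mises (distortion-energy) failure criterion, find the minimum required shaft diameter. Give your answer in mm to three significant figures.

d = 123 mm

σ_allow = σ_y/n = 919/1.8 = 510.6 MPa.
For a solid shaft σ_b = 32M/(πd³) and τ = 16T/(πd³), so the von Mises stress is σ' = (16/πd³)·√(4M²+3T²).
√(4M²+3T²) = √(4×(4.470×10^7)² + 3×(9.400×10^7)²) = 1.857×10^8 N·mm.
d³ = 16×1.857×10^8/(π×510.6) = 1.853×10^6 mm³.
d = 122.8 mm.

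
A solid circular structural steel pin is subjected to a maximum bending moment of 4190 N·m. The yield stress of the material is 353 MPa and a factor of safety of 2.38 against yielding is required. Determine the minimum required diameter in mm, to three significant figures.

d = 66.0 mm

σ_allow = 353/2.38 = 148.3 MPa.
For a solid circular section σ = 32M/(πd³), so d³ = 32M/(π σ_allow) = 32×4190000/(π×148.3) = 287800 mm³.
d = 66.02 mm.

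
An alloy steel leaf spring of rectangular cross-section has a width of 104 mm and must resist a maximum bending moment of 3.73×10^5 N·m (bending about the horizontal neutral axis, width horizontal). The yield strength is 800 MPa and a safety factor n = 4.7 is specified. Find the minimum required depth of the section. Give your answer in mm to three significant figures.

σ_allow = 800/4.7 = 170.2 MPa.
For a rectangular section σ = 6M/(bh²), so h² = 6M/(b σ_allow) = 6×3.7300×10^8/(104×170.2) = 126400 mm².
h = 355.6 mm.

h = 356 mm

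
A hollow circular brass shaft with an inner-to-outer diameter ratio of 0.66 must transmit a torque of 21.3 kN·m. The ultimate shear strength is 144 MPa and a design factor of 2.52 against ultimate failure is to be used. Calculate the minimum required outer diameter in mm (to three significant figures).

τ_allow = 144/2.52 = 57.14 MPa.
For a hollow shaft τ = 16T/[πd_o³(1−k⁴)] with k = 0.66, so 1−k⁴ = 0.8103.
d_o³ = 16T/[π τ_allow (1−k⁴)] = 16×2.1300×10^7/(π×57.14×0.8103) = 2.343×10^6 mm³.
d_o = 132.8 mm.

d_o = 133 mm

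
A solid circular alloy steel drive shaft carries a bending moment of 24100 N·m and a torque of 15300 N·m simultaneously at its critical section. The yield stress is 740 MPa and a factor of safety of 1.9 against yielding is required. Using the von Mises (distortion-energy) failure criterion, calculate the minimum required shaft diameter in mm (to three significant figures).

σ_allow = σ_y/n = 740/1.9 = 389.5 MPa.
For a solid shaft σ_b = 32M/(πd³) and τ = 16T/(πd³), so the von Mises stress is σ' = (16/πd³)·√(4M²+3T²).
√(4M²+3T²) = √(4×(2.410×10^7)² + 3×(1.530×10^7)²) = 5.500×10^7 N·mm.
d³ = 16×5.500×10^7/(π×389.5) = 719300 mm³.
d = 89.60 mm.

d = 89.6 mm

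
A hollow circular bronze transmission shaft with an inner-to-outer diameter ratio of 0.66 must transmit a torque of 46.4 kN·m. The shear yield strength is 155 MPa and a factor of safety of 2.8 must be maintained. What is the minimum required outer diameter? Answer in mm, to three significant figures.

τ_allow = 155/2.8 = 55.36 MPa.
For a hollow shaft τ = 16T/[πd_o³(1−k⁴)] with k = 0.66, so 1−k⁴ = 0.8103.
d_o³ = 16T/[π τ_allow (1−k⁴)] = 16×4.6400×10^7/(π×55.36×0.8103) = 5.269×10^6 mm³.
d_o = 174.0 mm.

d_o = 174 mm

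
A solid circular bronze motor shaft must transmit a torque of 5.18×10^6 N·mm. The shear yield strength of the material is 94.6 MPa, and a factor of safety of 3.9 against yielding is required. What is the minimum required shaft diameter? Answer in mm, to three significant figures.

d = 103 mm

Allowable shear stress τ_allow = 94.6/3.9 = 24.26 MPa.
For a solid shaft τ = 16T/(πd³), so d³ = 16T/(π τ_allow) = 16×5180000/(π×24.26) = 1.088×10^6 mm³.
d = (1.088×10^6)^(1/3) = 102.8 mm.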